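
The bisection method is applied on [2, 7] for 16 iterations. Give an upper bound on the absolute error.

Bisection error bound: |error| ≤ (b-a)/2^n
|error| ≤ (7 - 2)/2^16 = 5/2^16
|error| ≤ 0.0000762939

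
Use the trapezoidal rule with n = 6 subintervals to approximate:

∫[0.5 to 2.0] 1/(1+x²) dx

f(x) = 1/(1+x²)
a = 0.5, b = 2.0, n = 6
h = (b - a)/n = 0.250000

Trapezoidal rule: (h/2)[f(x₀) + 2f(x₁) + 2f(x₂) + ... + f(xₙ)]

x_0 = 0.5000, f(x_0) = 0.800000, coefficient = 1
x_1 = 0.7500, f(x_1) = 0.640000, coefficient = 2
x_2 = 1.0000, f(x_2) = 0.500000, coefficient = 2
x_3 = 1.2500, f(x_3) = 0.390244, coefficient = 2
x_4 = 1.5000, f(x_4) = 0.307692, coefficient = 2
x_5 = 1.7500, f(x_5) = 0.246154, coefficient = 2
x_6 = 2.0000, f(x_6) = 0.200000, coefficient = 1

I ≈ (0.250000/2) × 5.168180 = 0.646023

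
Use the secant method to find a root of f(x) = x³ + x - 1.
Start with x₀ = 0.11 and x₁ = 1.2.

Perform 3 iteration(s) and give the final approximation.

f(x) = x³ + x - 1
x₀ = 0.11, x₁ = 1.2

Secant formula: x_{n+1} = x_n - f(x_n)(x_n - x_{n-1})/(f(x_n) - f(x_{n-1}))

Iteration 1:
  f(0.110000) = -0.888669
  f(1.200000) = 1.928000
  x_2 = 1.200000 - 1.928000×(1.200000 - 0.110000)/(1.928000 - (-0.888669))
       = 0.453899
Iteration 2:
  f(1.200000) = 1.928000
  f(0.453899) = -0.452587
  x_3 = 0.453899 - (-0.452587)×(0.453899 - 1.200000)/(-0.452587 - 1.928000)
       = 0.595744
Iteration 3:
  f(0.453899) = -0.452587
  f(0.595744) = -0.192819
  x_4 = 0.595744 - (-0.192819)×(0.595744 - 0.453899)/(-0.192819 - (-0.452587))
       = 0.701033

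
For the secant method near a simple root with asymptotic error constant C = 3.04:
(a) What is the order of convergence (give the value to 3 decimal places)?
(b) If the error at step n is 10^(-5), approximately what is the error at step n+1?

(a) Secant method has superlinear convergence with order φ = (1+√5)/2 ≈ 1.618.
    This means |e_{n+1}| ≈ C|e_n|^1.618.

(b) With |e_n| = 10^(-5) and C = 3.04:
    |e_{n+1}| ≈ 3.04 × (10^(-5))^1.618 = 3.04 × 10^(-8.09)

(a) ≈ 1.618 (golden ratio); (b) |e_{n+1}| ≈ 2.470e-08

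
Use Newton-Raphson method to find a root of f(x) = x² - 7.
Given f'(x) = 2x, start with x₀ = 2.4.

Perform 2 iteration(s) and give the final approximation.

f(x) = x² - 7
f'(x) = 2x
x₀ = 2.4

Newton-Raphson formula: x_{n+1} = x_n - f(x_n)/f'(x_n)

Iteration 1:
  f(2.400000) = -1.240000
  f'(2.400000) = 4.800000
  x_1 = 2.400000 - (-1.240000)/4.800000 = 2.658333
Iteration 2:
  f(2.658333) = 0.066736
  f'(2.658333) = 5.316667
  x_2 = 2.658333 - 0.066736/5.316667 = 2.645781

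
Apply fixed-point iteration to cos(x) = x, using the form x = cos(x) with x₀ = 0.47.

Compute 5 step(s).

Equation: cos(x) = x
Fixed-point form: x = cos(x)
x₀ = 0.47

x_1 = g(0.470000) = 0.891568
x_2 = g(0.891568) = 0.628193
x_3 = g(0.628193) = 0.809091
x_4 = g(0.809091) = 0.690157
x_5 = g(0.690157) = 0.771146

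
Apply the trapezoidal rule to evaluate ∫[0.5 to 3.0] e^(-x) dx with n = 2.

f(x) = e^(-x)
a = 0.5, b = 3.0, n = 2
h = (b - a)/n = 1.250000

Trapezoidal rule: (h/2)[f(x₀) + 2f(x₁) + 2f(x₂) + ... + f(xₙ)]

x_0 = 0.5000, f(x_0) = 0.606531, coefficient = 1
x_1 = 1.7500, f(x_1) = 0.173774, coefficient = 2
x_2 = 3.0000, f(x_2) = 0.049787, coefficient = 1

I ≈ (1.250000/2) × 1.003866 = 0.627416
Exact value: 0.556744
Error: 0.070672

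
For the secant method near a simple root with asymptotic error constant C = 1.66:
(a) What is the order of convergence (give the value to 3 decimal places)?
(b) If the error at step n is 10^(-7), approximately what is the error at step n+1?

(a) Secant method has superlinear convergence with order φ = (1+√5)/2 ≈ 1.618.
    This means |e_{n+1}| ≈ C|e_n|^1.618.

(b) With |e_n| = 10^(-7) and C = 1.66:
    |e_{n+1}| ≈ 1.66 × (10^(-7))^1.618 = 1.66 × 10^(-11.33)

(a) ≈ 1.618 (golden ratio); (b) |e_{n+1}| ≈ 7.832e-12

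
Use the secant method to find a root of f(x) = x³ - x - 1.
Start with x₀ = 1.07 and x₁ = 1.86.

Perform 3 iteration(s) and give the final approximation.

f(x) = x³ - x - 1
x₀ = 1.07, x₁ = 1.86

Secant formula: x_{n+1} = x_n - f(x_n)(x_n - x_{n-1})/(f(x_n) - f(x_{n-1}))

Iteration 1:
  f(1.070000) = -0.844957
  f(1.860000) = 3.574856
  x_2 = 1.860000 - 3.574856×(1.860000 - 1.070000)/(3.574856 - (-0.844957))
       = 1.221028
Iteration 2:
  f(1.860000) = 3.574856
  f(1.221028) = -0.400586
  x_3 = 1.221028 - (-0.400586)×(1.221028 - 1.860000)/(-0.400586 - 3.574856)
       = 1.285414
Iteration 3:
  f(1.221028) = -0.400586
  f(1.285414) = -0.161538
  x_4 = 1.285414 - (-0.161538)×(1.285414 - 1.221028)/(-0.161538 - (-0.400586))
       = 1.328923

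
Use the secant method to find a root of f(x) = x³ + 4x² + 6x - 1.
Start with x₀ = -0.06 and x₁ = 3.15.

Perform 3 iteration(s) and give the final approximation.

f(x) = x³ + 4x² + 6x - 1
x₀ = -0.06, x₁ = 3.15

Secant formula: x_{n+1} = x_n - f(x_n)(x_n - x_{n-1})/(f(x_n) - f(x_{n-1}))

Iteration 1:
  f(-0.060000) = -1.345816
  f(3.150000) = 88.845875
  x_2 = 3.150000 - 88.845875×(3.150000 - (-0.060000))/(88.845875 - (-1.345816))
       = -0.012101
Iteration 2:
  f(3.150000) = 88.845875
  f(-0.012101) = -1.072024
  x_3 = -0.012101 - (-1.072024)×(-0.012101 - 3.150000)/(-1.072024 - 88.845875)
       = 0.025598
Iteration 3:
  f(-0.012101) = -1.072024
  f(0.025598) = -0.843774
  x_4 = 0.025598 - (-0.843774)×(0.025598 - (-0.012101))/(-0.843774 - (-1.072024))
       = 0.164962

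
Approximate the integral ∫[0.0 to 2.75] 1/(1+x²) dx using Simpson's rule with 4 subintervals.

f(x) = 1/(1+x²)
a = 0.0, b = 2.75, n = 4
h = (b - a)/n = 0.687500

Simpson's rule: (h/3)[f(x₀) + 4f(x₁) + 2f(x₂) + ... + f(xₙ)]

x_0 = 0.0000, f(x_0) = 1.000000, coefficient = 1
x_1 = 0.6875, f(x_1) = 0.679045, coefficient = 4
x_2 = 1.3750, f(x_2) = 0.345946, coefficient = 2
x_3 = 2.0625, f(x_3) = 0.190335, coefficient = 4
x_4 = 2.7500, f(x_4) = 0.116788, coefficient = 1

I ≈ (0.687500/3) × 5.286199 = 1.211421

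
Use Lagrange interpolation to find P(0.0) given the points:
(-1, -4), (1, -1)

Lagrange interpolation formula:
P(x) = Σ yᵢ × Lᵢ(x)
where Lᵢ(x) = Π_{j≠i} (x - xⱼ)/(xᵢ - xⱼ)

L_0(0.0) = (0.0 - 1)/(-1 - 1) = 0.500000
L_1(0.0) = (0.0 - (-1))/(1 - (-1)) = 0.500000

P(0.0) = (-4)×L_0(0.0) + (-1)×L_1(0.0)
P(0.0) = -2.500000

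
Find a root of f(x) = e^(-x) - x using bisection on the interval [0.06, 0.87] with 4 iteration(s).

f(x) = e^(-x) - x
Initial interval: [0.06, 0.87]

Iteration 1:
  c_1 = (0.060000 + 0.870000)/2 = 0.465000
  f(c_1) = f(0.465000) = 0.163135
  f(a) × f(c) ≥ 0, new interval: [0.465000, 0.870000]
Iteration 2:
  c_2 = (0.465000 + 0.870000)/2 = 0.667500
  f(c_2) = f(0.667500) = -0.154511
  f(a) × f(c) < 0, new interval: [0.465000, 0.667500]
Iteration 3:
  c_3 = (0.465000 + 0.667500)/2 = 0.566250
  f(c_3) = f(0.566250) = 0.001400
  f(a) × f(c) ≥ 0, new interval: [0.566250, 0.667500]
Iteration 4:
  c_4 = (0.566250 + 0.667500)/2 = 0.616875
  f(c_4) = f(0.616875) = -0.077247
  f(a) × f(c) < 0, new interval: [0.566250, 0.616875]

After 4 iteration(s), the approximation is c_4 = 0.616875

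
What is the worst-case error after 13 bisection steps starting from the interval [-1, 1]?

Bisection error bound: |error| ≤ (b-a)/2^n
|error| ≤ (1 - (-1))/2^13 = 2/2^13
|error| ≤ 0.0002441406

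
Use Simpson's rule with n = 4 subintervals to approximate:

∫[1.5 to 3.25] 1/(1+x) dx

f(x) = 1/(1+x)
a = 1.5, b = 3.25, n = 4
h = (b - a)/n = 0.437500

Simpson's rule: (h/3)[f(x₀) + 4f(x₁) + 2f(x₂) + ... + f(xₙ)]

x_0 = 1.5000, f(x_0) = 0.400000, coefficient = 1
x_1 = 1.9375, f(x_1) = 0.340426, coefficient = 4
x_2 = 2.3750, f(x_2) = 0.296296, coefficient = 2
x_3 = 2.8125, f(x_3) = 0.262295, coefficient = 4
x_4 = 3.2500, f(x_4) = 0.235294, coefficient = 1

I ≈ (0.437500/3) × 3.638769 = 0.530654
Exact value: 0.530628
Error: 0.000026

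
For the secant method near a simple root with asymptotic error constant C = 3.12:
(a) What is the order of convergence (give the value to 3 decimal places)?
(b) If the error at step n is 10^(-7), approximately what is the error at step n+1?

(a) Secant method has superlinear convergence with order φ = (1+√5)/2 ≈ 1.618.
    This means |e_{n+1}| ≈ C|e_n|^1.618.

(b) With |e_n| = 10^(-7) and C = 3.12:
    |e_{n+1}| ≈ 3.12 × (10^(-7))^1.618 = 3.12 × 10^(-11.33)

(a) ≈ 1.618 (golden ratio); (b) |e_{n+1}| ≈ 1.472e-11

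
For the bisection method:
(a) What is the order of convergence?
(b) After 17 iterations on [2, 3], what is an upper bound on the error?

(a) Bisection has linear (order 1) convergence; the error is halved each step.

(b) Error bound = (b-a)/2^n = (3 - 2)/2^{17}
    = 1/2^{17}

(a) 1 (linear); (b) error ≤ 7.63e-06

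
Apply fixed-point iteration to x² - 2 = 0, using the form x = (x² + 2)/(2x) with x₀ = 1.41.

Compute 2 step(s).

Equation: x² - 2 = 0
Fixed-point form: x = (x² + 2)/(2x)
x₀ = 1.41

x_1 = g(1.410000) = 1.414220
x_2 = g(1.414220) = 1.414214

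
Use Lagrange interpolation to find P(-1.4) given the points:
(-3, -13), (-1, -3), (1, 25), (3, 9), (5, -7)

Lagrange interpolation formula:
P(x) = Σ yᵢ × Lᵢ(x)
where Lᵢ(x) = Π_{j≠i} (x - xⱼ)/(xᵢ - xⱼ)

L_0(-1.4) = (-1.4 - (-1))/(-3 - (-1)) × (-1.4 - 1)/(-3 - 1) × (-1.4 - 3)/(-3 - 3) × (-1.4 - 5)/(-3 - 5) = 0.070400
L_1(-1.4) = (-1.4 - (-3))/(-1 - (-3)) × (-1.4 - 1)/(-1 - 1) × (-1.4 - 3)/(-1 - 3) × (-1.4 - 5)/(-1 - 5) = 1.126400
L_2(-1.4) = (-1.4 - (-3))/(1 - (-3)) × (-1.4 - (-1))/(1 - (-1)) × (-1.4 - 3)/(1 - 3) × (-1.4 - 5)/(1 - 5) = -0.281600
L_3(-1.4) = (-1.4 - (-3))/(3 - (-3)) × (-1.4 - (-1))/(3 - (-1)) × (-1.4 - 1)/(3 - 1) × (-1.4 - 5)/(3 - 5) = 0.102400
L_4(-1.4) = (-1.4 - (-3))/(5 - (-3)) × (-1.4 - (-1))/(5 - (-1)) × (-1.4 - 1)/(5 - 1) × (-1.4 - 3)/(5 - 3) = -0.017600

P(-1.4) = (-13)×L_0(-1.4) + (-3)×L_1(-1.4) + 25×L_2(-1.4) + 9×L_3(-1.4) + (-7)×L_4(-1.4)
P(-1.4) = -10.289600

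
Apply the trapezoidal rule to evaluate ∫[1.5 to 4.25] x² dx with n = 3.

f(x) = x²
a = 1.5, b = 4.25, n = 3
h = (b - a)/n = 0.916667

Trapezoidal rule: (h/2)[f(x₀) + 2f(x₁) + 2f(x₂) + ... + f(xₙ)]

x_0 = 1.5000, f(x_0) = 2.250000, coefficient = 1
x_1 = 2.4167, f(x_1) = 5.840278, coefficient = 2
x_2 = 3.3333, f(x_2) = 11.111111, coefficient = 2
x_3 = 4.2500, f(x_3) = 18.062500, coefficient = 1

I ≈ (0.916667/2) × 54.215278 = 24.848669
Exact value: 24.463542
Error: 0.385127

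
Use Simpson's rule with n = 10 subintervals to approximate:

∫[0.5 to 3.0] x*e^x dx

f(x) = x*e^x
a = 0.5, b = 3.0, n = 10
h = (b - a)/n = 0.250000

Simpson's rule: (h/3)[f(x₀) + 4f(x₁) + 2f(x₂) + ... + f(xₙ)]

x_0 = 0.5000, f(x_0) = 0.824361, coefficient = 1
x_1 = 0.7500, f(x_1) = 1.587750, coefficient = 4
x_2 = 1.0000, f(x_2) = 2.718282, coefficient = 2
x_3 = 1.2500, f(x_3) = 4.362929, coefficient = 4
x_4 = 1.5000, f(x_4) = 6.722534, coefficient = 2
x_5 = 1.7500, f(x_5) = 10.070555, coefficient = 4
x_6 = 2.0000, f(x_6) = 14.778112, coefficient = 2
x_7 = 2.2500, f(x_7) = 21.347406, coefficient = 4
x_8 = 2.5000, f(x_8) = 30.456235, coefficient = 2
x_9 = 2.7500, f(x_9) = 43.017238, coefficient = 4
x_10 = 3.0000, f(x_10) = 60.256611, coefficient = 1

I ≈ (0.250000/3) × 491.974803 = 40.997900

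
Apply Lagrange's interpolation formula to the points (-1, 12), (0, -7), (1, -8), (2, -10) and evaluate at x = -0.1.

Lagrange interpolation formula:
P(x) = Σ yᵢ × Lᵢ(x)
where Lᵢ(x) = Π_{j≠i} (x - xⱼ)/(xᵢ - xⱼ)

L_0(-0.1) = (-0.1 - 0)/(-1 - 0) × (-0.1 - 1)/(-1 - 1) × (-0.1 - 2)/(-1 - 2) = 0.038500
L_1(-0.1) = (-0.1 - (-1))/(0 - (-1)) × (-0.1 - 1)/(0 - 1) × (-0.1 - 2)/(0 - 2) = 1.039500
L_2(-0.1) = (-0.1 - (-1))/(1 - (-1)) × (-0.1 - 0)/(1 - 0) × (-0.1 - 2)/(1 - 2) = -0.094500
L_3(-0.1) = (-0.1 - (-1))/(2 - (-1)) × (-0.1 - 0)/(2 - 0) × (-0.1 - 1)/(2 - 1) = 0.016500

P(-0.1) = 12×L_0(-0.1) + (-7)×L_1(-0.1) + (-8)×L_2(-0.1) + (-10)×L_3(-0.1)
P(-0.1) = -6.223500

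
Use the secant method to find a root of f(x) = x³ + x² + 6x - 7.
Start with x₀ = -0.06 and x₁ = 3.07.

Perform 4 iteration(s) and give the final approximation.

f(x) = x³ + x² + 6x - 7
x₀ = -0.06, x₁ = 3.07

Secant formula: x_{n+1} = x_n - f(x_n)(x_n - x_{n-1})/(f(x_n) - f(x_{n-1}))

Iteration 1:
  f(-0.060000) = -7.356616
  f(3.070000) = 49.779343
  x_2 = 3.070000 - 49.779343×(3.070000 - (-0.060000))/(49.779343 - (-7.356616))
       = 0.343007
Iteration 2:
  f(3.070000) = 49.779343
  f(0.343007) = -4.783946
  x_3 = 0.343007 - (-4.783946)×(0.343007 - 3.070000)/(-4.783946 - 49.779343)
       = 0.582102
Iteration 3:
  f(0.343007) = -4.783946
  f(0.582102) = -2.971305
  x_4 = 0.582102 - (-2.971305)×(0.582102 - 0.343007)/(-2.971305 - (-4.783946))
       = 0.974029
Iteration 4:
  f(0.582102) = -2.971305
  f(0.974029) = 0.716999
  x_5 = 0.974029 - 0.716999×(0.974029 - 0.582102)/(0.716999 - (-2.971305))
       = 0.897839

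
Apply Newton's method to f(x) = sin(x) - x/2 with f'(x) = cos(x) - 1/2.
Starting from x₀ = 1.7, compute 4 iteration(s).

f(x) = sin(x) - x/2
f'(x) = cos(x) - 1/2
x₀ = 1.7

Newton-Raphson formula: x_{n+1} = x_n - f(x_n)/f'(x_n)

Iteration 1:
  f(1.700000) = 0.141665
  f'(1.700000) = -0.628844
  x_1 = 1.700000 - 0.141665/(-0.628844) = 1.925278
Iteration 2:
  f(1.925278) = -0.024812
  f'(1.925278) = -0.847104
  x_2 = 1.925278 - (-0.024812)/(-0.847104) = 1.895987
Iteration 3:
  f(1.895987) = -0.000404
  f'(1.895987) = -0.819490
  x_3 = 1.895987 - (-0.000404)/(-0.819490) = 1.895494
Iteration 4:
  f(1.895494) = 0.000000
  f'(1.895494) = -0.819023
  x_4 = 1.895494 - 0.000000/(-0.819023) = 1.895494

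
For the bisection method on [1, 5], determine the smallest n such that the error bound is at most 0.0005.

We need (b-a)/2^n ≤ 0.0005
(5 - 1)/2^n ≤ 0.0005
4/2^n ≤ 0.0005
2^n ≥ 8000
n ≥ log₂(8000) = 12.97
n ≥ 13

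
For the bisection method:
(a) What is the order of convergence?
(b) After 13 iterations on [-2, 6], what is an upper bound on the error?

(a) Bisection has linear (order 1) convergence; the error is halved each step.

(b) Error bound = (b-a)/2^n = (6 - (-2))/2^{13}
    = 8/2^{13}

(a) 1 (linear); (b) error ≤ 9.77e-04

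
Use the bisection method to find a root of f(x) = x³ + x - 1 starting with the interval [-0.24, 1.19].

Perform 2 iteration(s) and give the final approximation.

f(x) = x³ + x - 1
Initial interval: [-0.24, 1.19]

Iteration 1:
  c_1 = (-0.240000 + 1.190000)/2 = 0.475000
  f(c_1) = f(0.475000) = -0.417828
  f(a) × f(c) ≥ 0, new interval: [0.475000, 1.190000]
Iteration 2:
  c_2 = (0.475000 + 1.190000)/2 = 0.832500
  f(c_2) = f(0.832500) = 0.409469
  f(a) × f(c) < 0, new interval: [0.475000, 0.832500]

After 2 iteration(s), the approximation is c_2 = 0.832500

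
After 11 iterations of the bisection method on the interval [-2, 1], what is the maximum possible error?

Bisection error bound: |error| ≤ (b-a)/2^n
|error| ≤ (1 - (-2))/2^11 = 3/2^11
|error| ≤ 0.0014648438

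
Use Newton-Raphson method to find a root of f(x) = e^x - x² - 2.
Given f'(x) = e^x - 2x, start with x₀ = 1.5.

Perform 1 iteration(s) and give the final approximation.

f(x) = e^x - x² - 2
f'(x) = e^x - 2x
x₀ = 1.5

Newton-Raphson formula: x_{n+1} = x_n - f(x_n)/f'(x_n)

Iteration 1:
  f(1.500000) = 0.231689
  f'(1.500000) = 1.481689
  x_1 = 1.500000 - 0.231689/1.481689 = 1.343632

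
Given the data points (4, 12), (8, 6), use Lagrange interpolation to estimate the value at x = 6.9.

Lagrange interpolation formula:
P(x) = Σ yᵢ × Lᵢ(x)
where Lᵢ(x) = Π_{j≠i} (x - xⱼ)/(xᵢ - xⱼ)

L_0(6.9) = (6.9 - 8)/(4 - 8) = 0.275000
L_1(6.9) = (6.9 - 4)/(8 - 4) = 0.725000

P(6.9) = 12×L_0(6.9) + 6×L_1(6.9)
P(6.9) = 7.650000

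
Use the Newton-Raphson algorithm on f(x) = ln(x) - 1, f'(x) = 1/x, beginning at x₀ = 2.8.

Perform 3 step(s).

f(x) = ln(x) - 1
f'(x) = 1/x
x₀ = 2.8

Newton-Raphson formula: x_{n+1} = x_n - f(x_n)/f'(x_n)

Iteration 1:
  f(2.800000) = 0.029619
  f'(2.800000) = 0.357143
  x_1 = 2.800000 - 0.029619/0.357143 = 2.717066
Iteration 2:
  f(2.717066) = -0.000448
  f'(2.717066) = 0.368044
  x_2 = 2.717066 - (-0.000448)/0.368044 = 2.718282
Iteration 3:
  f(2.718282) = 0.000000
  f'(2.718282) = 0.367879
  x_3 = 2.718282 - 0.000000/0.367879 = 2.718282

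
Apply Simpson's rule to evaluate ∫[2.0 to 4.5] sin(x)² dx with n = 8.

f(x) = sin(x)²
a = 2.0, b = 4.5, n = 8
h = (b - a)/n = 0.312500

Simpson's rule: (h/3)[f(x₀) + 4f(x₁) + 2f(x₂) + ... + f(xₙ)]

x_0 = 2.0000, f(x_0) = 0.826822, coefficient = 1
x_1 = 2.3125, f(x_1) = 0.543639, coefficient = 4
x_2 = 2.6250, f(x_2) = 0.243957, coefficient = 2
x_3 = 2.9375, f(x_3) = 0.041079, coefficient = 4
x_4 = 3.2500, f(x_4) = 0.011706, coefficient = 2
x_5 = 3.5625, f(x_5) = 0.166945, coefficient = 4
x_6 = 3.8750, f(x_6) = 0.448103, coefficient = 2
x_7 = 4.1875, f(x_7) = 0.748882, coefficient = 4
x_8 = 4.5000, f(x_8) = 0.955565, coefficient = 1

I ≈ (0.312500/3) × 9.192096 = 0.957510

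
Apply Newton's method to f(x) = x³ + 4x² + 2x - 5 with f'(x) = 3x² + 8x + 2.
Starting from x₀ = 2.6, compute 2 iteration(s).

f(x) = x³ + 4x² + 2x - 5
f'(x) = 3x² + 8x + 2
x₀ = 2.6

Newton-Raphson formula: x_{n+1} = x_n - f(x_n)/f'(x_n)

Iteration 1:
  f(2.600000) = 44.816000
  f'(2.600000) = 43.080000
  x_1 = 2.600000 - 44.816000/43.080000 = 1.559703
Iteration 2:
  f(1.559703) = 11.644345
  f'(1.559703) = 21.775642
  x_2 = 1.559703 - 11.644345/21.775642 = 1.024961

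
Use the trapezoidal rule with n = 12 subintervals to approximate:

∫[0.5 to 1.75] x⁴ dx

f(x) = x⁴
a = 0.5, b = 1.75, n = 12
h = (b - a)/n = 0.104167

Trapezoidal rule: (h/2)[f(x₀) + 2f(x₁) + 2f(x₂) + ... + f(xₙ)]

x_0 = 0.5000, f(x_0) = 0.062500, coefficient = 1
x_1 = 0.6042, f(x_1) = 0.133238, coefficient = 2
x_2 = 0.7083, f(x_2) = 0.251739, coefficient = 2
x_3 = 0.8125, f(x_3) = 0.435806, coefficient = 2
x_4 = 0.9167, f(x_4) = 0.706067, coefficient = 2
x_5 = 1.0208, f(x_5) = 1.085974, coefficient = 2
x_6 = 1.1250, f(x_6) = 1.601807, coefficient = 2
x_7 = 1.2292, f(x_7) = 2.282670, coefficient = 2
x_8 = 1.3333, f(x_8) = 3.160494, coefficient = 2
x_9 = 1.4375, f(x_9) = 4.270035, coefficient = 2
x_10 = 1.5417, f(x_10) = 5.648875, coefficient = 2
x_11 = 1.6458, f(x_11) = 7.337421, coefficient = 2
x_12 = 1.7500, f(x_12) = 9.378906, coefficient = 1

I ≈ (0.104167/2) × 63.269654 = 3.295294
Exact value: 3.276367
Error: 0.018927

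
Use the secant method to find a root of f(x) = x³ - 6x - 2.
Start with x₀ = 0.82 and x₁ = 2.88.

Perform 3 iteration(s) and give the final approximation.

f(x) = x³ - 6x - 2
x₀ = 0.82, x₁ = 2.88

Secant formula: x_{n+1} = x_n - f(x_n)(x_n - x_{n-1})/(f(x_n) - f(x_{n-1}))

Iteration 1:
  f(0.820000) = -6.368632
  f(2.880000) = 4.607872
  x_2 = 2.880000 - 4.607872×(2.880000 - 0.820000)/(4.607872 - (-6.368632))
       = 2.015224
Iteration 2:
  f(2.880000) = 4.607872
  f(2.015224) = -5.907261
  x_3 = 2.015224 - (-5.907261)×(2.015224 - 2.880000)/(-5.907261 - 4.607872)
       = 2.501044
Iteration 3:
  f(2.015224) = -5.907261
  f(2.501044) = -1.361686
  x_4 = 2.501044 - (-1.361686)×(2.501044 - 2.015224)/(-1.361686 - (-5.907261))
       = 2.646577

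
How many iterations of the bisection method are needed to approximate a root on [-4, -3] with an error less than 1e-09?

We need (b-a)/2^n ≤ 1e-09
(-3 - (-4))/2^n ≤ 1e-09
1/2^n ≤ 1e-09
2^n ≥ 1000000000
n ≥ log₂(1000000000) = 29.90
n ≥ 30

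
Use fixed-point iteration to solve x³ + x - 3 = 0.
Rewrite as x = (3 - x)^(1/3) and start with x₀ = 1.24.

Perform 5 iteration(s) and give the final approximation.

Equation: x³ + x - 3 = 0
Fixed-point form: x = (3 - x)^(1/3)
x₀ = 1.24

x_1 = g(1.240000) = 1.207362
x_2 = g(1.207362) = 1.214780
x_3 = g(1.214780) = 1.213102
x_4 = g(1.213102) = 1.213482
x_5 = g(1.213482) = 1.213396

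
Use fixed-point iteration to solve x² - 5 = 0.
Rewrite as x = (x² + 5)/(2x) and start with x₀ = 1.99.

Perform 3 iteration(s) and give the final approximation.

Equation: x² - 5 = 0
Fixed-point form: x = (x² + 5)/(2x)
x₀ = 1.99

x_1 = g(1.990000) = 2.251281
x_2 = g(2.251281) = 2.236119
x_3 = g(2.236119) = 2.236068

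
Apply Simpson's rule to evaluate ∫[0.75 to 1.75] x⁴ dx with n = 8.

f(x) = x⁴
a = 0.75, b = 1.75, n = 8
h = (b - a)/n = 0.125000

Simpson's rule: (h/3)[f(x₀) + 4f(x₁) + 2f(x₂) + ... + f(xₙ)]

x_0 = 0.7500, f(x_0) = 0.316406, coefficient = 1
x_1 = 0.8750, f(x_1) = 0.586182, coefficient = 4
x_2 = 1.0000, f(x_2) = 1.000000, coefficient = 2
x_3 = 1.1250, f(x_3) = 1.601807, coefficient = 4
x_4 = 1.2500, f(x_4) = 2.441406, coefficient = 2
x_5 = 1.3750, f(x_5) = 3.574463, coefficient = 4
x_6 = 1.5000, f(x_6) = 5.062500, coefficient = 2
x_7 = 1.6250, f(x_7) = 6.972900, coefficient = 4
x_8 = 1.7500, f(x_8) = 9.378906, coefficient = 1

I ≈ (0.125000/3) × 77.644531 = 3.235189
Exact value: 3.235156
Error: 0.000033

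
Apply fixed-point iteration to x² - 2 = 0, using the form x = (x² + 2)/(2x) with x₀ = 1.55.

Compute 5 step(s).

Equation: x² - 2 = 0
Fixed-point form: x = (x² + 2)/(2x)
x₀ = 1.55

x_1 = g(1.550000) = 1.420161
x_2 = g(1.420161) = 1.414226
x_3 = g(1.414226) = 1.414214
x_4 = g(1.414214) = 1.414214
x_5 = g(1.414214) = 1.414214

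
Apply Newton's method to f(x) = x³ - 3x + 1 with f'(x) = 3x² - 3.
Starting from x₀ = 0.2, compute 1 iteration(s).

f(x) = x³ - 3x + 1
f'(x) = 3x² - 3
x₀ = 0.2

Newton-Raphson formula: x_{n+1} = x_n - f(x_n)/f'(x_n)

Iteration 1:
  f(0.200000) = 0.408000
  f'(0.200000) = -2.880000
  x_1 = 0.200000 - 0.408000/(-2.880000) = 0.341667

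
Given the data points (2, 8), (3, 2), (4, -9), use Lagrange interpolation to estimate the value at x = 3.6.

Lagrange interpolation formula:
P(x) = Σ yᵢ × Lᵢ(x)
where Lᵢ(x) = Π_{j≠i} (x - xⱼ)/(xᵢ - xⱼ)

L_0(3.6) = (3.6 - 3)/(2 - 3) × (3.6 - 4)/(2 - 4) = -0.120000
L_1(3.6) = (3.6 - 2)/(3 - 2) × (3.6 - 4)/(3 - 4) = 0.640000
L_2(3.6) = (3.6 - 2)/(4 - 2) × (3.6 - 3)/(4 - 3) = 0.480000

P(3.6) = 8×L_0(3.6) + 2×L_1(3.6) + (-9)×L_2(3.6)
P(3.6) = -4.000000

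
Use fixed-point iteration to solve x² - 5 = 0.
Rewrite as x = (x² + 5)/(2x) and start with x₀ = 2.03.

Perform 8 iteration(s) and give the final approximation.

Equation: x² - 5 = 0
Fixed-point form: x = (x² + 5)/(2x)
x₀ = 2.03

x_1 = g(2.030000) = 2.246527
x_2 = g(2.246527) = 2.236092
x_3 = g(2.236092) = 2.236068
x_4 = g(2.236068) = 2.236068
x_5 = g(2.236068) = 2.236068
x_6 = g(2.236068) = 2.236068
x_7 = g(2.236068) = 2.236068
x_8 = g(2.236068) = 2.236068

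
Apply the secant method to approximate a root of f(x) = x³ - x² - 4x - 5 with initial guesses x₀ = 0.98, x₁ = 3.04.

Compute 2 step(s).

f(x) = x³ - x² - 4x - 5
x₀ = 0.98, x₁ = 3.04

Secant formula: x_{n+1} = x_n - f(x_n)(x_n - x_{n-1})/(f(x_n) - f(x_{n-1}))

Iteration 1:
  f(0.980000) = -8.939208
  f(3.040000) = 1.692864
  x_2 = 3.040000 - 1.692864×(3.040000 - 0.980000)/(1.692864 - (-8.939208))
       = 2.712002
Iteration 2:
  f(3.040000) = 1.692864
  f(2.712002) = -3.256312
  x_3 = 2.712002 - (-3.256312)×(2.712002 - 3.040000)/(-3.256312 - 1.692864)
       = 2.927808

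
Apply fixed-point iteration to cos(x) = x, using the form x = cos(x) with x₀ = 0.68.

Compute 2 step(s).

Equation: cos(x) = x
Fixed-point form: x = cos(x)
x₀ = 0.68

x_1 = g(0.680000) = 0.777573
x_2 = g(0.777573) = 0.712618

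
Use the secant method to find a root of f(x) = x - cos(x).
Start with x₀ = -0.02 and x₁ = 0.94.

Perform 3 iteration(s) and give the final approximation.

f(x) = x - cos(x)
x₀ = -0.02, x₁ = 0.94

Secant formula: x_{n+1} = x_n - f(x_n)(x_n - x_{n-1})/(f(x_n) - f(x_{n-1}))

Iteration 1:
  f(-0.020000) = -1.019800
  f(0.940000) = 0.350212
  x_2 = 0.940000 - 0.350212×(0.940000 - (-0.020000))/(0.350212 - (-1.019800))
       = 0.694598
Iteration 2:
  f(0.940000) = 0.350212
  f(0.694598) = -0.073713
  x_3 = 0.694598 - (-0.073713)×(0.694598 - 0.940000)/(-0.073713 - 0.350212)
       = 0.737269
Iteration 3:
  f(0.694598) = -0.073713
  f(0.737269) = -0.003038
  x_4 = 0.737269 - (-0.003038)×(0.737269 - 0.694598)/(-0.003038 - (-0.073713))
       = 0.739103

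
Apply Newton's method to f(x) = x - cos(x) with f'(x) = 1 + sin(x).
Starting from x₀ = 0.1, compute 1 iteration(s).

f(x) = x - cos(x)
f'(x) = 1 + sin(x)
x₀ = 0.1

Newton-Raphson formula: x_{n+1} = x_n - f(x_n)/f'(x_n)

Iteration 1:
  f(0.100000) = -0.895004
  f'(0.100000) = 1.099833
  x_1 = 0.100000 - (-0.895004)/1.099833 = 0.913763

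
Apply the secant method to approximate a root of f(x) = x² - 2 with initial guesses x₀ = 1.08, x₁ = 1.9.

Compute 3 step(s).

f(x) = x² - 2
x₀ = 1.08, x₁ = 1.9

Secant formula: x_{n+1} = x_n - f(x_n)(x_n - x_{n-1})/(f(x_n) - f(x_{n-1}))

Iteration 1:
  f(1.080000) = -0.833600
  f(1.900000) = 1.610000
  x_2 = 1.900000 - 1.610000×(1.900000 - 1.080000)/(1.610000 - (-0.833600))
       = 1.359732
Iteration 2:
  f(1.900000) = 1.610000
  f(1.359732) = -0.151130
  x_3 = 1.359732 - (-0.151130)×(1.359732 - 1.900000)/(-0.151130 - 1.610000)
       = 1.406094
Iteration 3:
  f(1.359732) = -0.151130
  f(1.406094) = -0.022899
  x_4 = 1.406094 - (-0.022899)×(1.406094 - 1.359732)/(-0.022899 - (-0.151130))
       = 1.414373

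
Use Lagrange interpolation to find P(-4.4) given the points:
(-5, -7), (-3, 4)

Lagrange interpolation formula:
P(x) = Σ yᵢ × Lᵢ(x)
where Lᵢ(x) = Π_{j≠i} (x - xⱼ)/(xᵢ - xⱼ)

L_0(-4.4) = (-4.4 - (-3))/(-5 - (-3)) = 0.700000
L_1(-4.4) = (-4.4 - (-5))/(-3 - (-5)) = 0.300000

P(-4.4) = (-7)×L_0(-4.4) + 4×L_1(-4.4)
P(-4.4) = -3.700000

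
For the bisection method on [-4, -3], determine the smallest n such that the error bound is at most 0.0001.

We need (b-a)/2^n ≤ 0.0001
(-3 - (-4))/2^n ≤ 0.0001
1/2^n ≤ 0.0001
2^n ≥ 10000
n ≥ log₂(10000) = 13.29
n ≥ 14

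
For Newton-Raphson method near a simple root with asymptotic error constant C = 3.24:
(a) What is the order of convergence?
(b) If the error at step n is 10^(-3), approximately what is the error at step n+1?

(a) Newton-Raphson has quadratic (order 2) convergence near simple roots.
    This means |e_{n+1}| ≈ C|e_n|².

(b) With |e_n| = 10^(-3) and C = 3.24:
    |e_{n+1}| ≈ 3.24 × (10^(-3))² = 3.24 × 10^(-6)

(a) 2 (quadratic); (b) |e_{n+1}| ≈ 3.240e-06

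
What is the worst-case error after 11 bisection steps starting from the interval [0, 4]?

Bisection error bound: |error| ≤ (b-a)/2^n
|error| ≤ (4 - 0)/2^11 = 4/2^11
|error| ≤ 0.0019531250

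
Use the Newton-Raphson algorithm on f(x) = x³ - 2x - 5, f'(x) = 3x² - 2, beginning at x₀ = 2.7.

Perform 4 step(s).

f(x) = x³ - 2x - 5
f'(x) = 3x² - 2
x₀ = 2.7

Newton-Raphson formula: x_{n+1} = x_n - f(x_n)/f'(x_n)

Iteration 1:
  f(2.700000) = 9.283000
  f'(2.700000) = 19.870000
  x_1 = 2.700000 - 9.283000/19.870000 = 2.232813
Iteration 2:
  f(2.232813) = 1.665964
  f'(2.232813) = 12.956366
  x_2 = 2.232813 - 1.665964/12.956366 = 2.104231
Iteration 3:
  f(2.104231) = 0.108623
  f'(2.104231) = 11.283360
  x_3 = 2.104231 - 0.108623/11.283360 = 2.094604
Iteration 4:
  f(2.094604) = 0.000584
  f'(2.094604) = 11.162095
  x_4 = 2.094604 - 0.000584/11.162095 = 2.094551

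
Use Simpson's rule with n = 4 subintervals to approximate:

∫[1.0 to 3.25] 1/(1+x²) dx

f(x) = 1/(1+x²)
a = 1.0, b = 3.25, n = 4
h = (b - a)/n = 0.562500

Simpson's rule: (h/3)[f(x₀) + 4f(x₁) + 2f(x₂) + ... + f(xₙ)]

x_0 = 1.0000, f(x_0) = 0.500000, coefficient = 1
x_1 = 1.5625, f(x_1) = 0.290579, coefficient = 4
x_2 = 2.1250, f(x_2) = 0.181303, coefficient = 2
x_3 = 2.6875, f(x_3) = 0.121615, coefficient = 4
x_4 = 3.2500, f(x_4) = 0.086486, coefficient = 1

I ≈ (0.562500/3) × 2.597869 = 0.487100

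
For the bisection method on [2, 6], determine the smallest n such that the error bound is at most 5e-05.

We need (b-a)/2^n ≤ 5e-05
(6 - 2)/2^n ≤ 5e-05
4/2^n ≤ 5e-05
2^n ≥ 80000
n ≥ log₂(80000) = 16.29
n ≥ 17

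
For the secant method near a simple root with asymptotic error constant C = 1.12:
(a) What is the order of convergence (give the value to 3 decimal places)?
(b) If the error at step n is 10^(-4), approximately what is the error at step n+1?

(a) Secant method has superlinear convergence with order φ = (1+√5)/2 ≈ 1.618.
    This means |e_{n+1}| ≈ C|e_n|^1.618.

(b) With |e_n| = 10^(-4) and C = 1.12:
    |e_{n+1}| ≈ 1.12 × (10^(-4))^1.618 = 1.12 × 10^(-6.47)

(a) ≈ 1.618 (golden ratio); (b) |e_{n+1}| ≈ 3.776e-07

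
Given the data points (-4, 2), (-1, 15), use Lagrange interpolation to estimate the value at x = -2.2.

Lagrange interpolation formula:
P(x) = Σ yᵢ × Lᵢ(x)
where Lᵢ(x) = Π_{j≠i} (x - xⱼ)/(xᵢ - xⱼ)

L_0(-2.2) = (-2.2 - (-1))/(-4 - (-1)) = 0.400000
L_1(-2.2) = (-2.2 - (-4))/(-1 - (-4)) = 0.600000

P(-2.2) = 2×L_0(-2.2) + 15×L_1(-2.2)
P(-2.2) = 9.800000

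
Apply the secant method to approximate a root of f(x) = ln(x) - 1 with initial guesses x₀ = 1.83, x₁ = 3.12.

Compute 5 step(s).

f(x) = ln(x) - 1
x₀ = 1.83, x₁ = 3.12

Secant formula: x_{n+1} = x_n - f(x_n)(x_n - x_{n-1})/(f(x_n) - f(x_{n-1}))

Iteration 1:
  f(1.830000) = -0.395684
  f(3.120000) = 0.137833
  x_2 = 3.120000 - 0.137833×(3.120000 - 1.830000)/(0.137833 - (-0.395684))
       = 2.786731
Iteration 2:
  f(3.120000) = 0.137833
  f(2.786731) = 0.024869
  x_3 = 2.786731 - 0.024869×(2.786731 - 3.120000)/(0.024869 - 0.137833)
       = 2.713361
Iteration 3:
  f(2.786731) = 0.024869
  f(2.713361) = -0.001812
  x_4 = 2.713361 - (-0.001812)×(2.713361 - 2.786731)/(-0.001812 - 0.024869)
       = 2.718344
Iteration 4:
  f(2.713361) = -0.001812
  f(2.718344) = 0.000023
  x_5 = 2.718344 - 0.000023×(2.718344 - 2.713361)/(0.000023 - (-0.001812))
       = 2.718282
Iteration 5:
  f(2.718344) = 0.000023
  f(2.718282) = 0.000000
  x_6 = 2.718282 - 0.000000×(2.718282 - 2.718344)/(0.000000 - 0.000023)
       = 2.718282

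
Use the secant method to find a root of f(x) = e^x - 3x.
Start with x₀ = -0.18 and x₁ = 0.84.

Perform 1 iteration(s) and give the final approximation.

f(x) = e^x - 3x
x₀ = -0.18, x₁ = 0.84

Secant formula: x_{n+1} = x_n - f(x_n)(x_n - x_{n-1})/(f(x_n) - f(x_{n-1}))

Iteration 1:
  f(-0.180000) = 1.375270
  f(0.840000) = -0.203633
  x_2 = 0.840000 - (-0.203633)×(0.840000 - (-0.180000))/(-0.203633 - 1.375270)
       = 0.708449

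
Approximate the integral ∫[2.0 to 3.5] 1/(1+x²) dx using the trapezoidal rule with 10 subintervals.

f(x) = 1/(1+x²)
a = 2.0, b = 3.5, n = 10
h = (b - a)/n = 0.150000

Trapezoidal rule: (h/2)[f(x₀) + 2f(x₁) + 2f(x₂) + ... + f(xₙ)]

x_0 = 2.0000, f(x_0) = 0.200000, coefficient = 1
x_1 = 2.1500, f(x_1) = 0.177857, coefficient = 2
x_2 = 2.3000, f(x_2) = 0.158983, coefficient = 2
x_3 = 2.4500, f(x_3) = 0.142806, coefficient = 2
x_4 = 2.6000, f(x_4) = 0.128866, coefficient = 2
x_5 = 2.7500, f(x_5) = 0.116788, coefficient = 2
x_6 = 2.9000, f(x_6) = 0.106270, coefficient = 2
x_7 = 3.0500, f(x_7) = 0.097064, coefficient = 2
x_8 = 3.2000, f(x_8) = 0.088968, coefficient = 2
x_9 = 3.3500, f(x_9) = 0.081816, coefficient = 2
x_10 = 3.5000, f(x_10) = 0.075472, coefficient = 1

I ≈ (0.150000/2) × 2.474307 = 0.185573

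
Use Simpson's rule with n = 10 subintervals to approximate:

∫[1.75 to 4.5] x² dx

f(x) = x²
a = 1.75, b = 4.5, n = 10
h = (b - a)/n = 0.275000

Simpson's rule: (h/3)[f(x₀) + 4f(x₁) + 2f(x₂) + ... + f(xₙ)]

x_0 = 1.7500, f(x_0) = 3.062500, coefficient = 1
x_1 = 2.0250, f(x_1) = 4.100625, coefficient = 4
x_2 = 2.3000, f(x_2) = 5.290000, coefficient = 2
x_3 = 2.5750, f(x_3) = 6.630625, coefficient = 4
x_4 = 2.8500, f(x_4) = 8.122500, coefficient = 2
x_5 = 3.1250, f(x_5) = 9.765625, coefficient = 4
x_6 = 3.4000, f(x_6) = 11.560000, coefficient = 2
x_7 = 3.6750, f(x_7) = 13.505625, coefficient = 4
x_8 = 3.9500, f(x_8) = 15.602500, coefficient = 2
x_9 = 4.2250, f(x_9) = 17.850625, coefficient = 4
x_10 = 4.5000, f(x_10) = 20.250000, coefficient = 1

I ≈ (0.275000/3) × 311.875000 = 28.588542
Exact value: 28.588542
Error: 0.000000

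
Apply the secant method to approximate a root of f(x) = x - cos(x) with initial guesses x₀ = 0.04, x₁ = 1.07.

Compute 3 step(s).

f(x) = x - cos(x)
x₀ = 0.04, x₁ = 1.07

Secant formula: x_{n+1} = x_n - f(x_n)(x_n - x_{n-1})/(f(x_n) - f(x_{n-1}))

Iteration 1:
  f(0.040000) = -0.959200
  f(1.070000) = 0.589876
  x_2 = 1.070000 - 0.589876×(1.070000 - 0.040000)/(0.589876 - (-0.959200))
       = 0.677784
Iteration 2:
  f(1.070000) = 0.589876
  f(0.677784) = -0.101180
  x_3 = 0.677784 - (-0.101180)×(0.677784 - 1.070000)/(-0.101180 - 0.589876)
       = 0.735210
Iteration 3:
  f(0.677784) = -0.101180
  f(0.735210) = -0.006480
  x_4 = 0.735210 - (-0.006480)×(0.735210 - 0.677784)/(-0.006480 - (-0.101180))
       = 0.739139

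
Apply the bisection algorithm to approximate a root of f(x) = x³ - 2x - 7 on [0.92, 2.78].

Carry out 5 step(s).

f(x) = x³ - 2x - 7
Initial interval: [0.92, 2.78]

Iteration 1:
  c_1 = (0.920000 + 2.780000)/2 = 1.850000
  f(c_1) = f(1.850000) = -4.368375
  f(a) × f(c) ≥ 0, new interval: [1.850000, 2.780000]
Iteration 2:
  c_2 = (1.850000 + 2.780000)/2 = 2.315000
  f(c_2) = f(2.315000) = 0.776606
  f(a) × f(c) < 0, new interval: [1.850000, 2.315000]
Iteration 3:
  c_3 = (1.850000 + 2.315000)/2 = 2.082500
  f(c_3) = f(2.082500) = -2.133601
  f(a) × f(c) ≥ 0, new interval: [2.082500, 2.315000]
Iteration 4:
  c_4 = (2.082500 + 2.315000)/2 = 2.198750
  f(c_4) = f(2.198750) = -0.767640
  f(a) × f(c) ≥ 0, new interval: [2.198750, 2.315000]
Iteration 5:
  c_5 = (2.198750 + 2.315000)/2 = 2.256875
  f(c_5) = f(2.256875) = -0.018392
  f(a) × f(c) ≥ 0, new interval: [2.256875, 2.315000]

After 5 iteration(s), the approximation is c_5 = 2.256875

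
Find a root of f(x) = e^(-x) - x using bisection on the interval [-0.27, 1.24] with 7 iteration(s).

f(x) = e^(-x) - x
Initial interval: [-0.27, 1.24]

Iteration 1:
  c_1 = (-0.270000 + 1.240000)/2 = 0.485000
  f(c_1) = f(0.485000) = 0.130697
  f(a) × f(c) ≥ 0, new interval: [0.485000, 1.240000]
Iteration 2:
  c_2 = (0.485000 + 1.240000)/2 = 0.862500
  f(c_2) = f(0.862500) = -0.440395
  f(a) × f(c) < 0, new interval: [0.485000, 0.862500]
Iteration 3:
  c_3 = (0.485000 + 0.862500)/2 = 0.673750
  f(c_3) = f(0.673750) = -0.163957
  f(a) × f(c) < 0, new interval: [0.485000, 0.673750]
Iteration 4:
  c_4 = (0.485000 + 0.673750)/2 = 0.579375
  f(c_4) = f(0.579375) = -0.019127
  f(a) × f(c) < 0, new interval: [0.485000, 0.579375]
Iteration 5:
  c_5 = (0.485000 + 0.579375)/2 = 0.532188
  f(c_5) = f(0.532188) = 0.055131
  f(a) × f(c) ≥ 0, new interval: [0.532188, 0.579375]
Iteration 6:
  c_6 = (0.532188 + 0.579375)/2 = 0.555781
  f(c_6) = f(0.555781) = 0.017843
  f(a) × f(c) ≥ 0, new interval: [0.555781, 0.579375]
Iteration 7:
  c_7 = (0.555781 + 0.579375)/2 = 0.567578
  f(c_7) = f(0.567578) = -0.000681
  f(a) × f(c) < 0, new interval: [0.555781, 0.567578]

After 7 iteration(s), the approximation is c_7 = 0.567578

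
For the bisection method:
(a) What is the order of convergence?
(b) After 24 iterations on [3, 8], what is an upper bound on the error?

(a) Bisection has linear (order 1) convergence; the error is halved each step.

(b) Error bound = (b-a)/2^n = (8 - 3)/2^{24}
    = 5/2^{24}

(a) 1 (linear); (b) error ≤ 2.98e-07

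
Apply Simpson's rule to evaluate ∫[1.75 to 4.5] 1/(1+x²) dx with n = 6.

f(x) = 1/(1+x²)
a = 1.75, b = 4.5, n = 6
h = (b - a)/n = 0.458333

Simpson's rule: (h/3)[f(x₀) + 4f(x₁) + 2f(x₂) + ... + f(xₙ)]

x_0 = 1.7500, f(x_0) = 0.246154, coefficient = 1
x_1 = 2.2083, f(x_1) = 0.170162, coefficient = 4
x_2 = 2.6667, f(x_2) = 0.123288, coefficient = 2
x_3 = 3.1250, f(x_3) = 0.092888, coefficient = 4
x_4 = 3.5833, f(x_4) = 0.072253, coefficient = 2
x_5 = 4.0417, f(x_5) = 0.057687, coefficient = 4
x_6 = 4.5000, f(x_6) = 0.047059, coefficient = 1

I ≈ (0.458333/3) × 1.967243 = 0.300551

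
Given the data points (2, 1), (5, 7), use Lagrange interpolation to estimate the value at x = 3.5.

Lagrange interpolation formula:
P(x) = Σ yᵢ × Lᵢ(x)
where Lᵢ(x) = Π_{j≠i} (x - xⱼ)/(xᵢ - xⱼ)

L_0(3.5) = (3.5 - 5)/(2 - 5) = 0.500000
L_1(3.5) = (3.5 - 2)/(5 - 2) = 0.500000

P(3.5) = 1×L_0(3.5) + 7×L_1(3.5)
P(3.5) = 4.000000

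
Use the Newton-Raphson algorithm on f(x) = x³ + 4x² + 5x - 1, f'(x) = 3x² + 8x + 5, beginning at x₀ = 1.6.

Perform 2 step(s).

f(x) = x³ + 4x² + 5x - 1
f'(x) = 3x² + 8x + 5
x₀ = 1.6

Newton-Raphson formula: x_{n+1} = x_n - f(x_n)/f'(x_n)

Iteration 1:
  f(1.600000) = 21.336000
  f'(1.600000) = 25.480000
  x_1 = 1.600000 - 21.336000/25.480000 = 0.762637
Iteration 2:
  f(0.762637) = 5.583212
  f'(0.762637) = 12.845946
  x_2 = 0.762637 - 5.583212/12.845946 = 0.328009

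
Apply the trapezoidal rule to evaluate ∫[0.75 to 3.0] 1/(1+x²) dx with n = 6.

f(x) = 1/(1+x²)
a = 0.75, b = 3.0, n = 6
h = (b - a)/n = 0.375000

Trapezoidal rule: (h/2)[f(x₀) + 2f(x₁) + 2f(x₂) + ... + f(xₙ)]

x_0 = 0.7500, f(x_0) = 0.640000, coefficient = 1
x_1 = 1.1250, f(x_1) = 0.441379, coefficient = 2
x_2 = 1.5000, f(x_2) = 0.307692, coefficient = 2
x_3 = 1.8750, f(x_3) = 0.221453, coefficient = 2
x_4 = 2.2500, f(x_4) = 0.164948, coefficient = 2
x_5 = 2.6250, f(x_5) = 0.126733, coefficient = 2
x_6 = 3.0000, f(x_6) = 0.100000, coefficient = 1

I ≈ (0.375000/2) × 3.264412 = 0.612077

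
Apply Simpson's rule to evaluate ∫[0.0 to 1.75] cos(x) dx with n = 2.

f(x) = cos(x)
a = 0.0, b = 1.75, n = 2
h = (b - a)/n = 0.875000

Simpson's rule: (h/3)[f(x₀) + 4f(x₁) + 2f(x₂) + ... + f(xₙ)]

x_0 = 0.0000, f(x_0) = 1.000000, coefficient = 1
x_1 = 0.8750, f(x_1) = 0.640997, coefficient = 4
x_2 = 1.7500, f(x_2) = -0.178246, coefficient = 1

I ≈ (0.875000/3) × 3.385741 = 0.987508
Exact value: 0.983986
Error: 0.003522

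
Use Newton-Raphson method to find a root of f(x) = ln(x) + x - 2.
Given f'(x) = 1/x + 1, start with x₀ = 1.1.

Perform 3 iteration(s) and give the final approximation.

f(x) = ln(x) + x - 2
f'(x) = 1/x + 1
x₀ = 1.1

Newton-Raphson formula: x_{n+1} = x_n - f(x_n)/f'(x_n)

Iteration 1:
  f(1.100000) = -0.804690
  f'(1.100000) = 1.909091
  x_1 = 1.100000 - (-0.804690)/1.909091 = 1.521504
Iteration 2:
  f(1.521504) = -0.058796
  f'(1.521504) = 1.657244
  x_2 = 1.521504 - (-0.058796)/1.657244 = 1.556983
Iteration 3:
  f(1.556983) = -0.000268
  f'(1.556983) = 1.642268
  x_3 = 1.556983 - (-0.000268)/1.642268 = 1.557146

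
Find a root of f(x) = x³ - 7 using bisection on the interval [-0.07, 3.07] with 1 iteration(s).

f(x) = x³ - 7
Initial interval: [-0.07, 3.07]

Iteration 1:
  c_1 = (-0.070000 + 3.070000)/2 = 1.500000
  f(c_1) = f(1.500000) = -3.625000
  f(a) × f(c) ≥ 0, new interval: [1.500000, 3.070000]

After 1 iteration(s), the approximation is c_1 = 1.500000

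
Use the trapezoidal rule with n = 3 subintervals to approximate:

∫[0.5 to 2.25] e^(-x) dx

f(x) = e^(-x)
a = 0.5, b = 2.25, n = 3
h = (b - a)/n = 0.583333

Trapezoidal rule: (h/2)[f(x₀) + 2f(x₁) + 2f(x₂) + ... + f(xₙ)]

x_0 = 0.5000, f(x_0) = 0.606531, coefficient = 1
x_1 = 1.0833, f(x_1) = 0.338465, coefficient = 2
x_2 = 1.6667, f(x_2) = 0.188876, coefficient = 2
x_3 = 2.2500, f(x_3) = 0.105399, coefficient = 1

I ≈ (0.583333/2) × 1.766612 = 0.515262
Exact value: 0.501131
Error: 0.014130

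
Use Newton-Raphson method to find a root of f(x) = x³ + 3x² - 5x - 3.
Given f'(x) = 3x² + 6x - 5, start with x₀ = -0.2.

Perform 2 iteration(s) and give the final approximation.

f(x) = x³ + 3x² - 5x - 3
f'(x) = 3x² + 6x - 5
x₀ = -0.2

Newton-Raphson formula: x_{n+1} = x_n - f(x_n)/f'(x_n)

Iteration 1:
  f(-0.200000) = -1.888000
  f'(-0.200000) = -6.080000
  x_1 = -0.200000 - (-1.888000)/(-6.080000) = -0.510526
Iteration 2:
  f(-0.510526) = 0.201481
  f'(-0.510526) = -7.281247
  x_2 = -0.510526 - 0.201481/(-7.281247) = -0.482855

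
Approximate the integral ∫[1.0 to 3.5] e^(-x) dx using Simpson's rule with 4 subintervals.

f(x) = e^(-x)
a = 1.0, b = 3.5, n = 4
h = (b - a)/n = 0.625000

Simpson's rule: (h/3)[f(x₀) + 4f(x₁) + 2f(x₂) + ... + f(xₙ)]

x_0 = 1.0000, f(x_0) = 0.367879, coefficient = 1
x_1 = 1.6250, f(x_1) = 0.196912, coefficient = 4
x_2 = 2.2500, f(x_2) = 0.105399, coefficient = 2
x_3 = 2.8750, f(x_3) = 0.056416, coefficient = 4
x_4 = 3.5000, f(x_4) = 0.030197, coefficient = 1

I ≈ (0.625000/3) × 1.622187 = 0.337956
Exact value: 0.337682
Error: 0.000273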